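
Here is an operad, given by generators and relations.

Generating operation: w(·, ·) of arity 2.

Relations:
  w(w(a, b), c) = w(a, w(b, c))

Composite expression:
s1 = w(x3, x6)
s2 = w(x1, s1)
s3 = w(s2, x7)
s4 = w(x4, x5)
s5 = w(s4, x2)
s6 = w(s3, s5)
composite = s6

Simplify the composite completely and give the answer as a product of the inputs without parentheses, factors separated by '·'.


Every regrouping of w is equal, so read the x-inputs in written order.
w(x3, x6) reduces to x3 · x6
w(x1, w(x3, x6)) reduces to x1 · x3 · x6
w(w(x1, w(x3, x6)), x7) reduces to x1 · x3 · x6 · x7
w(x4, x5) reduces to x4 · x5
w(w(x4, x5), x2) reduces to x4 · x5 · x2
w(w(w(x1, w(x3, x6)), x7), w(w(x4, x5), x2)) reduces to x1 · x3 · x6 · x7 · x4 · x5 · x2

x1 · x3 · x6 · x7 · x4 · x5 · x2


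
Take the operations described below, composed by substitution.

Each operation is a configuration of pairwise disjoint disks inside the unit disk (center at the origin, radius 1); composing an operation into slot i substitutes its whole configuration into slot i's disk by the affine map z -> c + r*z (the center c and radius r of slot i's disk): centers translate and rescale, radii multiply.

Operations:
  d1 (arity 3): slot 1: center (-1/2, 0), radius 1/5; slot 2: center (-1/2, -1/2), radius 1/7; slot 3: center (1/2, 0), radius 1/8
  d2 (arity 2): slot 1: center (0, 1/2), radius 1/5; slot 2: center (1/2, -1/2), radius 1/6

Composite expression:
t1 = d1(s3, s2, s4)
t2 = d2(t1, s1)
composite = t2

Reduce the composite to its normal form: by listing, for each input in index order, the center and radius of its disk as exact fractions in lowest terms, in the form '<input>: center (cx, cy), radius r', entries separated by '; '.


s1: center (1/2, -1/2), radius 1/6; s2: center (-1/10, 2/5), radius 1/35; s3: center (-1/10, 1/2), radius 1/25; s4: center (1/10, 1/2), radius 1/40

Nesting under d2 composes maps z -> c + r*z down each s-path.
s3 passes through 2 substitutions, ending at center (-1/10, 1/2), radius 1/25
s2 passes through 2 substitutions, ending at center (-1/10, 2/5), radius 1/35
s4 passes through 2 substitutions, ending at center (1/10, 1/2), radius 1/40
s1 passes through 1 substitution, ending at center (1/2, -1/2), radius 1/6


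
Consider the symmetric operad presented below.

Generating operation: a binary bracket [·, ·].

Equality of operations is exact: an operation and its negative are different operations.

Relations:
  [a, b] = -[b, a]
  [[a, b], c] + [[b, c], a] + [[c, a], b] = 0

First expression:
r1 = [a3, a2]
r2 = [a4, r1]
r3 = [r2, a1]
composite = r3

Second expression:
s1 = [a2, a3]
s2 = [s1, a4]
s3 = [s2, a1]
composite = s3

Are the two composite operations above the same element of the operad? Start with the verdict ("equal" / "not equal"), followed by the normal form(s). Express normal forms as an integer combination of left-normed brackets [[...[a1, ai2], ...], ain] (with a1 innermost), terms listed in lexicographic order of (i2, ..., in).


equal; both compose to -[[[a1, a2], a3], a4] + [[[a1, a3], a2], a4] + [[[a1, a4], a2], a3] - [[[a1, a4], a3], a2]

Normal form of the first expression: -[[[a1, a2], a3], a4] + [[[a1, a3], a2], a4] + [[[a1, a4], a2], a3] - [[[a1, a4], a3], a2]
Normal form of the second expression: -[[[a1, a2], a3], a4] + [[[a1, a3], a2], a4] + [[[a1, a4], a2], a3] - [[[a1, a4], a3], a2]
One common form — equal.


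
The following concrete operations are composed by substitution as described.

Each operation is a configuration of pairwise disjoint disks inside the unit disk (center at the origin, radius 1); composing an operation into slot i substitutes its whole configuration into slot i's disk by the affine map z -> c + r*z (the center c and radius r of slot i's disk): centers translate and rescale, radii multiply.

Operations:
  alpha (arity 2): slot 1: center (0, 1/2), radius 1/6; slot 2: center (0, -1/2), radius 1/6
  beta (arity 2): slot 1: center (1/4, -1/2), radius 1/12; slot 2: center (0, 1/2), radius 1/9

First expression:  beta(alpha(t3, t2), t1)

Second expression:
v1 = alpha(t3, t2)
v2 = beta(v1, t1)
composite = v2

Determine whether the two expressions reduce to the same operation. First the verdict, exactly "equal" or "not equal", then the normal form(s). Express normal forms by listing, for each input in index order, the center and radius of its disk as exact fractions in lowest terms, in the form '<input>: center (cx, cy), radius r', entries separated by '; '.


The first composite normalizes to t1: center (0, 1/2), radius 1/9; t2: center (1/4, -13/24), radius 1/72; t3: center (1/4, -11/24), radius 1/72
The second composite normalizes to t1: center (0, 1/2), radius 1/9; t2: center (1/4, -13/24), radius 1/72; t3: center (1/4, -11/24), radius 1/72
Same normal form: equal.

equal; both compose to t1: center (0, 1/2), radius 1/9; t2: center (1/4, -13/24), radius 1/72; t3: center (1/4, -11/24), radius 1/72


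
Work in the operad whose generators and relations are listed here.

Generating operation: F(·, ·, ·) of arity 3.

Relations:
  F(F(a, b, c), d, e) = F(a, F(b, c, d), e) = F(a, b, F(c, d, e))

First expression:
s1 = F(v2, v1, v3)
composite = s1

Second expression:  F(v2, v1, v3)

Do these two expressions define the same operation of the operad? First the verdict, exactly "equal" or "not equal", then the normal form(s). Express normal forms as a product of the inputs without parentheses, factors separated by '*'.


Normal form of the first expression: v2 * v1 * v3
Normal form of the second expression: v2 * v1 * v3
The normal forms match — equal.

equal; the common form is v2 * v1 * v3


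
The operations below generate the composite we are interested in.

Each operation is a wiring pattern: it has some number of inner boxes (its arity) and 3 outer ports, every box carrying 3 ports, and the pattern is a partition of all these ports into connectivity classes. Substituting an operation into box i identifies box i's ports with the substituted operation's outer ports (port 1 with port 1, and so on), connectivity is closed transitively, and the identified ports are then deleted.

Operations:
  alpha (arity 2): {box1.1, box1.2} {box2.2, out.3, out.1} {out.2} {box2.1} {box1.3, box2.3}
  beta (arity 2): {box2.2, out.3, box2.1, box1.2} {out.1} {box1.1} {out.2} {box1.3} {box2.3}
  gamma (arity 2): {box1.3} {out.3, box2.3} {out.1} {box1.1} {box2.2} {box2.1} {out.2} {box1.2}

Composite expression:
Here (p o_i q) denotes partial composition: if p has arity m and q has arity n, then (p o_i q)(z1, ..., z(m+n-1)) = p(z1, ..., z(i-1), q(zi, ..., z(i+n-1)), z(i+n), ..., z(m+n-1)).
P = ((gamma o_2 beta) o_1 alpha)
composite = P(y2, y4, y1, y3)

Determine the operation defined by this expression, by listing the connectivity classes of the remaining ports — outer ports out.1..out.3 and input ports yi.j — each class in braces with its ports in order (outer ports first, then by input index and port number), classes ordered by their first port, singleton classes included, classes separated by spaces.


{out.1} {out.2} {out.3, y1.2, y3.1, y3.2} {y1.1} {y1.3} {y2.1, y2.2} {y2.3, y4.3} {y3.3} {y4.1} {y4.2}

After gluing at gamma, chains via deleted ports link the y-ports.
alpha over (y2, y4) gives {out.1, out.3, y4.2} {out.2} {y2.1, y2.2} {y2.3, y4.3} {y4.1}, out.j being that stage's outer ports
beta over (y1, y3) gives {out.1} {out.2} {out.3, y1.2, y3.1, y3.2} {y1.1} {y1.3} {y3.3}, out.j being that stage's outer ports
gamma over (y2, y4, y1, y3) gives {out.1} {out.2} {out.3, y1.2, y3.1, y3.2} {y1.1} {y1.3} {y2.1, y2.2} {y2.3, y4.3} {y3.3} {y4.1} {y4.2}, out.j being that stage's outer ports


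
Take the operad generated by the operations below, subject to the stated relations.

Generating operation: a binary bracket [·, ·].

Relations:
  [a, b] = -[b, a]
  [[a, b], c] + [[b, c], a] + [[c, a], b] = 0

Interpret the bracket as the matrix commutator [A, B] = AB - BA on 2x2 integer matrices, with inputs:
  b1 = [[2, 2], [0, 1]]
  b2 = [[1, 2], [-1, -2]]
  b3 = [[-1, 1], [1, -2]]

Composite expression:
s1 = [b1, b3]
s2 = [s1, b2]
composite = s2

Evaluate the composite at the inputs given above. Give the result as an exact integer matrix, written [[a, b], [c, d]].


[b1, b3] = [[2, -1], [-1, -2]]
[[b1, b3], b2] = [[3, 11], [1, -3]]

[[3, 11], [1, -3]]


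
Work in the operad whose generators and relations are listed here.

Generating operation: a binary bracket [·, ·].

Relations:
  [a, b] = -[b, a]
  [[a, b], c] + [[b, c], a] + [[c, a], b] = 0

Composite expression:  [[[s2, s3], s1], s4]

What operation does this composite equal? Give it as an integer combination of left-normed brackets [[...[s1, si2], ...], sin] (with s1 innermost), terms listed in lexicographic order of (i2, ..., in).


Skip Jacobi rewriting: expand, keep s1-initial words, read off terms.
Composite bracket: [[[s2, s3], s1], s4]
Expanding via [a, b] = ab - ba: 8 signed words (2^3 = 8).
Only words starting with s1 matter:
  the word s1s2s3s4 carries sign -1 and contributes -[[[s1, s2], s3], s4]
  the word s1s3s2s4 carries sign +1 and contributes +[[[s1, s3], s2], s4]

-[[[s1, s2], s3], s4] + [[[s1, s3], s2], s4]


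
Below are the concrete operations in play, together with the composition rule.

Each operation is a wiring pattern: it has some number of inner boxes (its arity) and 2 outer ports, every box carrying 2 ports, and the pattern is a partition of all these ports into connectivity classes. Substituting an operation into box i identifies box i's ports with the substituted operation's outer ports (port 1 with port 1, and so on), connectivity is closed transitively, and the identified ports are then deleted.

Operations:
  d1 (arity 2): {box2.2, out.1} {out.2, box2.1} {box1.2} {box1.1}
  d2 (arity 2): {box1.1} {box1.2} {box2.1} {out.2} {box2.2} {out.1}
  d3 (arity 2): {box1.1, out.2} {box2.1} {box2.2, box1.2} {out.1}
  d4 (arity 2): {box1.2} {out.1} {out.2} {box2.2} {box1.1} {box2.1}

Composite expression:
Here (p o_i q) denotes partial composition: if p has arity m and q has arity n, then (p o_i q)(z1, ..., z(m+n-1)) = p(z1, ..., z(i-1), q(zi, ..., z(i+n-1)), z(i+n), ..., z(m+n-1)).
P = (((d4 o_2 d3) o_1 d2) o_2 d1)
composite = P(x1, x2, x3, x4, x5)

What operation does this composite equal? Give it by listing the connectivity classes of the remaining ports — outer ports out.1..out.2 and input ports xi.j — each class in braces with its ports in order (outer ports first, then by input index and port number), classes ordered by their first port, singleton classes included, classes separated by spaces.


{out.1} {out.2} {x1.1} {x1.2} {x2.1} {x2.2} {x3.1} {x3.2} {x4.1} {x4.2, x5.2} {x5.1}

Connectivity passes through glued d4-boundaries; trace each wire chain.
stage d1: inputs (x2, x3), connectivity {out.1, x3.2} {out.2, x3.1} {x2.1} {x2.2}, out.j its boundary
stage d2: inputs (x1, x2, x3), connectivity {out.1} {out.2} {x1.1} {x1.2} {x2.1} {x2.2} {x3.1} {x3.2}, out.j its boundary
stage d3: inputs (x4, x5), connectivity {out.1} {out.2, x4.1} {x4.2, x5.2} {x5.1}, out.j its boundary
stage d4: inputs (x1, x2, x3, x4, x5), connectivity {out.1} {out.2} {x1.1} {x1.2} {x2.1} {x2.2} {x3.1} {x3.2} {x4.1} {x4.2, x5.2} {x5.1}, out.j its boundary


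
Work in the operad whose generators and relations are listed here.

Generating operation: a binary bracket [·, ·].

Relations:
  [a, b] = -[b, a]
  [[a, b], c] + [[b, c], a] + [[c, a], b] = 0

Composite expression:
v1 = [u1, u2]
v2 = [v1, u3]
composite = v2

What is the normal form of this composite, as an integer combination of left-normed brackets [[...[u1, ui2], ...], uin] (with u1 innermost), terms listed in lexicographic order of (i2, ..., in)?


In the tensor algebra, words opening u1 carry the u1-anchored form.
Composite bracket: [[u1, u2], u3]
Each bracket splits as ab - ba, giving 4 signed words (2^2 = 4).
Only words starting with u1 matter:
  word u1u2u3 has sign +1, contributing +[[u1, u2], u3]

[[u1, u2], u3]


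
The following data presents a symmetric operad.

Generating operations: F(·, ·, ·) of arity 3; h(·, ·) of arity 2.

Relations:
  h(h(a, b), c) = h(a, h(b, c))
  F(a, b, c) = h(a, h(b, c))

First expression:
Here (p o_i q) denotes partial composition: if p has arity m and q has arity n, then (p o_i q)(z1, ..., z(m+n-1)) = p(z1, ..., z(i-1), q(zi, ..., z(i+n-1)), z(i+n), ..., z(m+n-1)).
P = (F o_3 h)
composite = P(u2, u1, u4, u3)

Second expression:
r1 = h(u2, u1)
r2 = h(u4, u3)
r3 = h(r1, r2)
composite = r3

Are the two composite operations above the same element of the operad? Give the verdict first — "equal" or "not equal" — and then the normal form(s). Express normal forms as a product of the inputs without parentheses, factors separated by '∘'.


The first expression, normalized: u2 ∘ u1 ∘ u4 ∘ u3
The second expression, normalized: u2 ∘ u1 ∘ u4 ∘ u3
Identical normal forms: equal.

equal: each reduces to u2 ∘ u1 ∘ u4 ∘ u3


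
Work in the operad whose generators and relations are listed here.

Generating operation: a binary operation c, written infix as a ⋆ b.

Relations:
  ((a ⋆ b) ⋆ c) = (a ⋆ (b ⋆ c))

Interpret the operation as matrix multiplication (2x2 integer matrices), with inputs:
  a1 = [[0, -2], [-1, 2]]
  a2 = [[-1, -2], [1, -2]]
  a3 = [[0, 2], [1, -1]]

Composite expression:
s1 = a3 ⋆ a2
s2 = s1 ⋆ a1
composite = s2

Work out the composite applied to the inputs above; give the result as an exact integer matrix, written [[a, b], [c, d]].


[[4, -12], [0, 4]]

(a3 ⋆ a2) = [[2, -4], [-2, 0]]
((a3 ⋆ a2) ⋆ a1) = [[4, -12], [0, 4]]


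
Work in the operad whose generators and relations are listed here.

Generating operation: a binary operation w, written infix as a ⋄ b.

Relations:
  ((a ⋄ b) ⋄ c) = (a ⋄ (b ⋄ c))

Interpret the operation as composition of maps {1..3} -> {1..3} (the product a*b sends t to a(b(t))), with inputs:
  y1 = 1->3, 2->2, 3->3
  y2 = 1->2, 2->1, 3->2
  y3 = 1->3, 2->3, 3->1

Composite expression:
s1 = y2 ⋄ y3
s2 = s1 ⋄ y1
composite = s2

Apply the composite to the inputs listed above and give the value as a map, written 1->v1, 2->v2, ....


1->2, 2->2, 3->2

(y2 ⋄ y3) = 1->2, 2->2, 3->2
((y2 ⋄ y3) ⋄ y1) = 1->2, 2->2, 3->2


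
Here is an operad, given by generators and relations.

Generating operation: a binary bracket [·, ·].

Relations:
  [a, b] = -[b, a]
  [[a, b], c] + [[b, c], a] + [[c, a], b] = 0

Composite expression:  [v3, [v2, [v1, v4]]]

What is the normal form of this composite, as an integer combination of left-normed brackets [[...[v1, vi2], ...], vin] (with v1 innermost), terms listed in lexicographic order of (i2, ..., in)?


[[[v1, v4], v2], v3]


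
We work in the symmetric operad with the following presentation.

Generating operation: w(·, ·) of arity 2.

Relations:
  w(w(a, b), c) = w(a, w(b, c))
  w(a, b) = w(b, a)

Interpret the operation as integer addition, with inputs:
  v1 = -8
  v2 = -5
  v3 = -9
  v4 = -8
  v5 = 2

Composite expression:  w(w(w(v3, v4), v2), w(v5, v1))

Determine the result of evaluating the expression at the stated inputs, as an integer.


w(v3, v4) = -17
w(w(v3, v4), v2) = -22
w(v5, v1) = -6
w(w(w(v3, v4), v2), w(v5, v1)) = -28

-28


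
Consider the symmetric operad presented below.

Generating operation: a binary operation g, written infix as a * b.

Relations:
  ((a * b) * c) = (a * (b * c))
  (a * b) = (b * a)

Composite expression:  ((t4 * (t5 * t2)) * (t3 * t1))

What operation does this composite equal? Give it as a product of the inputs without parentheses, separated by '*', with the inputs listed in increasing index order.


t1 * t2 * t3 * t4 * t5


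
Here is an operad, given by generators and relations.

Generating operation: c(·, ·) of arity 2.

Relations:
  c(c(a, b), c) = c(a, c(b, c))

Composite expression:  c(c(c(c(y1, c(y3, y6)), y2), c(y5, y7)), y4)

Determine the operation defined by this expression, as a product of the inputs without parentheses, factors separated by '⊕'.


y1 ⊕ y3 ⊕ y6 ⊕ y2 ⊕ y5 ⊕ y7 ⊕ y4

Under associativity of c, the answer is the y's in reading order.
c(y3, y6) linearizes to y3 ⊕ y6
c(y1, c(y3, y6)) linearizes to y1 ⊕ y3 ⊕ y6
c(c(y1, c(y3, y6)), y2) linearizes to y1 ⊕ y3 ⊕ y6 ⊕ y2
c(y5, y7) linearizes to y5 ⊕ y7
c(c(c(y1, c(y3, y6)), y2), c(y5, y7)) linearizes to y1 ⊕ y3 ⊕ y6 ⊕ y2 ⊕ y5 ⊕ y7
c(c(c(c(y1, c(y3, y6)), y2), c(y5, y7)), y4) linearizes to y1 ⊕ y3 ⊕ y6 ⊕ y2 ⊕ y5 ⊕ y7 ⊕ y4


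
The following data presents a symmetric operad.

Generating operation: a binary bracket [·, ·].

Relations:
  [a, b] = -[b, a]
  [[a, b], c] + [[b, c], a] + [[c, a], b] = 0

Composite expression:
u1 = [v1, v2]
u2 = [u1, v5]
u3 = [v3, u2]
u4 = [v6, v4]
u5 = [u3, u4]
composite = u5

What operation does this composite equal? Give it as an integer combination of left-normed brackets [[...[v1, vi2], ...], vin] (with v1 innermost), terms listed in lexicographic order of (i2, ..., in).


[[[[[v1, v2], v5], v3], v4], v6] - [[[[[v1, v2], v5], v3], v6], v4]

In the tensor algebra, words opening v1 carry the v1-anchored form.
Composite bracket: [[v3, [[v1, v2], v5]], [v6, v4]]
Under [a, b] = ab - ba we get 32 signed associative words (2^5 = 32).
Words beginning with v1 determine it all:
  word v1v2v5v3v4v6 has sign +1, contributing +[[[[[v1, v2], v5], v3], v4], v6]
  word v1v2v5v3v6v4 has sign -1, contributing -[[[[[v1, v2], v5], v3], v6], v4]


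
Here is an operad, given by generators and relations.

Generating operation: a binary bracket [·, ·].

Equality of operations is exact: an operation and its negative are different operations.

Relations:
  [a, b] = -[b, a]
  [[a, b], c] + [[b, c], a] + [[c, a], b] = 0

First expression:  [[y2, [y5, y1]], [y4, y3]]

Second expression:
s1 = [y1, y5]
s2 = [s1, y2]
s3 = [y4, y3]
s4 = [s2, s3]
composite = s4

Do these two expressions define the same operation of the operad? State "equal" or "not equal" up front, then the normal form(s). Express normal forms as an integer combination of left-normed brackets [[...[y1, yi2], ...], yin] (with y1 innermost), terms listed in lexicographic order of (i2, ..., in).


The first expression reduces to -[[[[y1, y5], y2], y3], y4] + [[[[y1, y5], y2], y4], y3]
The second expression reduces to -[[[[y1, y5], y2], y3], y4] + [[[[y1, y5], y2], y4], y3]
The normal forms match — equal.

equal; the common form is -[[[[y1, y5], y2], y3], y4] + [[[[y1, y5], y2], y4], y3]


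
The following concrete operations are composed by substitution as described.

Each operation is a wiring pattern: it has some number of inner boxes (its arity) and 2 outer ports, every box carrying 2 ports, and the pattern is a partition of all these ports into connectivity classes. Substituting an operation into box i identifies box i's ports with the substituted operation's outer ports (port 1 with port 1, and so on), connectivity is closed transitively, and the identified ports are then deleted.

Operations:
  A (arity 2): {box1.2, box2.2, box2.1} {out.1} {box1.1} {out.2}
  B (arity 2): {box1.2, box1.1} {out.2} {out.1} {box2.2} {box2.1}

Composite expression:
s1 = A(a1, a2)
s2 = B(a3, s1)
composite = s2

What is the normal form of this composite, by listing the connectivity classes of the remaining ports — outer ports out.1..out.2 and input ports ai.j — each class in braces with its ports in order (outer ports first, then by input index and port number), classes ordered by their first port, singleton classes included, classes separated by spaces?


{out.1} {out.2} {a1.1} {a1.2, a2.1, a2.2} {a3.1, a3.2}


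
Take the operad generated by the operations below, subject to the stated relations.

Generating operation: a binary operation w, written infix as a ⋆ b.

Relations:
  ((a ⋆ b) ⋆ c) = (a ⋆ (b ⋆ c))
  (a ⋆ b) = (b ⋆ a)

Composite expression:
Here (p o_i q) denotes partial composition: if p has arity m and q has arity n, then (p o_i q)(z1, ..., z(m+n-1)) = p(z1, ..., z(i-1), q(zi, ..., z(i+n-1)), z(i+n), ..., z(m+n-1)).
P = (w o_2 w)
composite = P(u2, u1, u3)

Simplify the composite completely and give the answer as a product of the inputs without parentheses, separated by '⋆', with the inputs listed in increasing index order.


u1 ⋆ u2 ⋆ u3

Any arrangement under w is one operation, so sort the u-inputs.
(u1 ⋆ u3) spells out as u1 ⋆ u3
(u2 ⋆ (u1 ⋆ u3)) spells out as u2 ⋆ u1 ⋆ u3
putting the inputs in ascending order: u1 ⋆ u2 ⋆ u3


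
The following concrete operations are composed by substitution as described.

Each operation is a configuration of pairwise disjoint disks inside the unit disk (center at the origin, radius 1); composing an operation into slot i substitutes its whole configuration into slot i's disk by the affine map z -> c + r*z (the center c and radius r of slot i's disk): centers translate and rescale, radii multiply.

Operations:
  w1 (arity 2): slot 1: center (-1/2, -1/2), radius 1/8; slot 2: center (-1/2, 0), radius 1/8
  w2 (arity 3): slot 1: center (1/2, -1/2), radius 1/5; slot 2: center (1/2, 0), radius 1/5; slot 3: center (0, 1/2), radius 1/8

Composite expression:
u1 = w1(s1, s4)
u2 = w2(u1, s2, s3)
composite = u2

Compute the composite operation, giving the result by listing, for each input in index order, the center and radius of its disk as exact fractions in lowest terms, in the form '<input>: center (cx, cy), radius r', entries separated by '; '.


s1: center (2/5, -3/5), radius 1/40; s2: center (1/2, 0), radius 1/5; s3: center (0, 1/2), radius 1/8; s4: center (2/5, -1/2), radius 1/40

Below w2, radii multiply path by path; the s-disk centers shift.
tracing s1 down its 2-map path: center (2/5, -3/5), radius 1/40
tracing s4 down its 2-map path: center (2/5, -1/2), radius 1/40
tracing s2 down its 1-map path: center (1/2, 0), radius 1/5
tracing s3 down its 1-map path: center (0, 1/2), radius 1/8


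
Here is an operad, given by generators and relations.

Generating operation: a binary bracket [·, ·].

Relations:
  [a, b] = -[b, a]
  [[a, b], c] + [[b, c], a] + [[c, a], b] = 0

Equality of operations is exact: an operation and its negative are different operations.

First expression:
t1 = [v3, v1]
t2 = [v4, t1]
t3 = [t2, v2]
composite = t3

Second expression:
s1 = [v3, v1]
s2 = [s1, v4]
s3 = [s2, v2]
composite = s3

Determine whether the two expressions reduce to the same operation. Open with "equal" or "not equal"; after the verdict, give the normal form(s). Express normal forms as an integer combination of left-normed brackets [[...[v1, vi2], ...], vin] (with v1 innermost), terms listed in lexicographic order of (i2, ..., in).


not equal — first [[[v1, v3], v4], v2], second -[[[v1, v3], v4], v2]

The first composite normalizes to [[[v1, v3], v4], v2]
The second composite normalizes to -[[[v1, v3], v4], v2]
Different reductions; not equal.


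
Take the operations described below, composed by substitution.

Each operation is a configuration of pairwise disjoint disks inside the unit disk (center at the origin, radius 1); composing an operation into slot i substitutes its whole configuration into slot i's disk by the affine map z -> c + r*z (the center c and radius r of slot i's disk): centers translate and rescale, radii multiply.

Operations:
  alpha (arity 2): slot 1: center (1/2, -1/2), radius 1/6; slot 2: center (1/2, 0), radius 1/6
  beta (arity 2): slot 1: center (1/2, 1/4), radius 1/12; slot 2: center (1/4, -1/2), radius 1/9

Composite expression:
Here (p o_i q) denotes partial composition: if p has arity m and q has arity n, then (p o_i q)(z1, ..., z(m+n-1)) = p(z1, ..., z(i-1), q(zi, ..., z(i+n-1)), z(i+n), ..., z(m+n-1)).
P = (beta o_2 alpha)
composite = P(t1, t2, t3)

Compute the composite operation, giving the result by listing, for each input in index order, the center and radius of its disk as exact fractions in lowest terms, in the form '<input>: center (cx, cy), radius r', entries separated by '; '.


Follow each t-input down from beta: c' goes to c + r*c', radius to r*r'.
t1 passes through 1 substitution, ending at center (1/2, 1/4), radius 1/12
t2 passes through 2 substitutions, ending at center (11/36, -5/9), radius 1/54
t3 passes through 2 substitutions, ending at center (11/36, -1/2), radius 1/54

t1: center (1/2, 1/4), radius 1/12; t2: center (11/36, -5/9), radius 1/54; t3: center (11/36, -1/2), radius 1/54


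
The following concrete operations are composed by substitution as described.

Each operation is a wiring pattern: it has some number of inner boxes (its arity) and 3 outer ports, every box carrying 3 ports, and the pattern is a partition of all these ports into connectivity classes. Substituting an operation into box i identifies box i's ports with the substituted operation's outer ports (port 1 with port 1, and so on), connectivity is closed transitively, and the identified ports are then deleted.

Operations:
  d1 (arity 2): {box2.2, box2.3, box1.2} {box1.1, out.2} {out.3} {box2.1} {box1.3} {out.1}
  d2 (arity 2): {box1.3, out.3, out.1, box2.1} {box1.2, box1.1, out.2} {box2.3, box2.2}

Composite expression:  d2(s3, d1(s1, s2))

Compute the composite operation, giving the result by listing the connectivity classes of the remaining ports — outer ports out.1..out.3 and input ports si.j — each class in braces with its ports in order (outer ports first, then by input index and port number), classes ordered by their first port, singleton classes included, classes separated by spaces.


Treat the ports identified at d2 as solder joints: merge, then drop.
the subtree at d1 composes to {out.1} {out.2, s1.1} {out.3} {s1.2, s2.2, s2.3} {s1.3} {s2.1} on (s1, s2); out.j = own outer ports
the subtree at d2 composes to {out.1, out.3, s3.3} {out.2, s3.1, s3.2} {s1.1} {s1.2, s2.2, s2.3} {s1.3} {s2.1} on (s3, s1, s2); out.j = own outer ports

{out.1, out.3, s3.3} {out.2, s3.1, s3.2} {s1.1} {s1.2, s2.2, s2.3} {s1.3} {s2.1}


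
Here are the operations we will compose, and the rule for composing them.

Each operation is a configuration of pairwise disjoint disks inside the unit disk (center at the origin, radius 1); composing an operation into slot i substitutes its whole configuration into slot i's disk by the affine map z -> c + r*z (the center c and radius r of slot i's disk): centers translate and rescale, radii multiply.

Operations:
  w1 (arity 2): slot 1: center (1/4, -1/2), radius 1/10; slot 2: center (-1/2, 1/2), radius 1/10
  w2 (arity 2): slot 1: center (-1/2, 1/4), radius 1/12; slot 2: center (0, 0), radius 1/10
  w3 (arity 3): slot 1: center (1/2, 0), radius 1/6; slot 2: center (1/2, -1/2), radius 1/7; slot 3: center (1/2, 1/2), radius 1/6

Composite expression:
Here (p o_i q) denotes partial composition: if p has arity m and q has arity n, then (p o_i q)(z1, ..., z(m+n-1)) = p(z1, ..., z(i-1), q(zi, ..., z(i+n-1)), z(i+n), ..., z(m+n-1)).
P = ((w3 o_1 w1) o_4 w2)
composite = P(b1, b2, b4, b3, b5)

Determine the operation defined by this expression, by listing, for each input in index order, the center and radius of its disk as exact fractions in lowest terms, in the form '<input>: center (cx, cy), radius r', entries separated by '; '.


b1: center (13/24, -1/12), radius 1/60; b2: center (5/12, 1/12), radius 1/60; b3: center (5/12, 13/24), radius 1/72; b4: center (1/2, -1/2), radius 1/7; b5: center (1/2, 1/2), radius 1/60

Only the slot chain above each b matters under w3; compose those maps.
input b1: applying the 2 nested substitutions gives center (13/24, -1/12), radius 1/60
input b2: applying the 2 nested substitutions gives center (5/12, 1/12), radius 1/60
input b4: applying the 1 nested substitution gives center (1/2, -1/2), radius 1/7
input b3: applying the 2 nested substitutions gives center (5/12, 13/24), radius 1/72
input b5: applying the 2 nested substitutions gives center (1/2, 1/2), radius 1/60


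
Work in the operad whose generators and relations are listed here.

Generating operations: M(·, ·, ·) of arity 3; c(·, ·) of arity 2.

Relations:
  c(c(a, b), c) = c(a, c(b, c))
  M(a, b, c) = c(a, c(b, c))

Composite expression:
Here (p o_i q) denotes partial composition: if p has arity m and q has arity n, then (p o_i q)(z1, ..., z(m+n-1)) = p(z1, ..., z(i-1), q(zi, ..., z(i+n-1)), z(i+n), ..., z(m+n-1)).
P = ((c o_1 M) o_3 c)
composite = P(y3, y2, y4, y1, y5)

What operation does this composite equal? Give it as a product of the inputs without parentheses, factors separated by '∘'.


y3 ∘ y2 ∘ y4 ∘ y1 ∘ y5

Every regrouping of c is equal, so read the y-inputs in written order.
c(y4, y1) unparenthesizes to y4 ∘ y1
M(y3, y2, c(y4, y1)) unparenthesizes to y3 ∘ y2 ∘ y4 ∘ y1
c(M(y3, y2, c(y4, y1)), y5) unparenthesizes to y3 ∘ y2 ∘ y4 ∘ y1 ∘ y5


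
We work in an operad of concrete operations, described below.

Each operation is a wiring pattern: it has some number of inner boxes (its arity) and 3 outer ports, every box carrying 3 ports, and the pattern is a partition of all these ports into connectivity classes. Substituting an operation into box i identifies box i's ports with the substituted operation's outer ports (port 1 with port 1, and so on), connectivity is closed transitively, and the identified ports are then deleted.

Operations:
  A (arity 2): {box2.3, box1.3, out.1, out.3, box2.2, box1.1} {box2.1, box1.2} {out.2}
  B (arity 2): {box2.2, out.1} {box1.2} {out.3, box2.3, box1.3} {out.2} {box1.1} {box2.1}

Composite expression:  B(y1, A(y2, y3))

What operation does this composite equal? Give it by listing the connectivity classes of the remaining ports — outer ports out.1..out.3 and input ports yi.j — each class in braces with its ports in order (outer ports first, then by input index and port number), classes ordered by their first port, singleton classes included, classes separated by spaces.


{out.1} {out.2} {out.3, y1.3, y2.1, y2.3, y3.2, y3.3} {y1.1} {y1.2} {y2.2, y3.1}

Connectivity passes through glued B-boundaries; trace each wire chain.
composing A on (y2, y3), with out.j its own outer ports: {out.1, out.3, y2.1, y2.3, y3.2, y3.3} {out.2} {y2.2, y3.1}
composing B on (y1, y2, y3), with out.j its own outer ports: {out.1} {out.2} {out.3, y1.3, y2.1, y2.3, y3.2, y3.3} {y1.1} {y1.2} {y2.2, y3.1}


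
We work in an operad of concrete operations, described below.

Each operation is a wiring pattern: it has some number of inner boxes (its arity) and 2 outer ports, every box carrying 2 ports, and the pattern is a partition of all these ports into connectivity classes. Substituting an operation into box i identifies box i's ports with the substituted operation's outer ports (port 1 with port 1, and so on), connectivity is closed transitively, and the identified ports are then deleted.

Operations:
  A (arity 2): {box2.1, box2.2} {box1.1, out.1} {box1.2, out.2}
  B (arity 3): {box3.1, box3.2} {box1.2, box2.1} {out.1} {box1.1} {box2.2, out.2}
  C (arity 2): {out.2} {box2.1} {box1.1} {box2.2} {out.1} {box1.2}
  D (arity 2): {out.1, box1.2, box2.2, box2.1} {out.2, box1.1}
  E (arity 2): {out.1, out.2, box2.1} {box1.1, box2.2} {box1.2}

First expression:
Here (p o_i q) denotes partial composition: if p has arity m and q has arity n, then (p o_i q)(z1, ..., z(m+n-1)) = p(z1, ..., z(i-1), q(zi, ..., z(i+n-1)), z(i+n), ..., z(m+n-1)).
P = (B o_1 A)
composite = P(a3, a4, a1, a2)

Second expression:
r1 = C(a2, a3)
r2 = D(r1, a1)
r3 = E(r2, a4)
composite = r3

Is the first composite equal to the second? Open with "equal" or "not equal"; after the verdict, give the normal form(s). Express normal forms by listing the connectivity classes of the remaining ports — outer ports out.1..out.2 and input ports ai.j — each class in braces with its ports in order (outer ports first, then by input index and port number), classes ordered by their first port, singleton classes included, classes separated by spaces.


not equal: they reduce to {out.1} {out.2, a1.2} {a1.1, a3.2} {a2.1, a2.2} {a3.1} {a4.1, a4.2} and {out.1, out.2, a4.1} {a1.1, a1.2, a4.2} {a2.1} {a2.2} {a3.1} {a3.2}

Normal form of the first expression: {out.1} {out.2, a1.2} {a1.1, a3.2} {a2.1, a2.2} {a3.1} {a4.1, a4.2}
Normal form of the second expression: {out.1, out.2, a4.1} {a1.1, a1.2, a4.2} {a2.1} {a2.2} {a3.1} {a3.2}
The forms do not match — not equal.


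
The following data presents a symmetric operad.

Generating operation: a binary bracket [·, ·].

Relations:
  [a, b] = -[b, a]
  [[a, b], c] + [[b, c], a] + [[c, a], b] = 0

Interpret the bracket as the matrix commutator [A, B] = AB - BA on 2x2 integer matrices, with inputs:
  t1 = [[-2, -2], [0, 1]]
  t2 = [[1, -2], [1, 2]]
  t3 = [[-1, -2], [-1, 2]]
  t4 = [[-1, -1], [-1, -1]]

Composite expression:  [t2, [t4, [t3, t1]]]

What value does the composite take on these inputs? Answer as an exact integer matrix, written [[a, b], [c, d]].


[t3, t1] = [[-2, 0], [3, 2]]
[t4, [t3, t1]] = [[-3, -4], [4, 3]]
[t2, [t4, [t3, t1]]] = [[-4, -8], [-2, 4]]

[[-4, -8], [-2, 4]]


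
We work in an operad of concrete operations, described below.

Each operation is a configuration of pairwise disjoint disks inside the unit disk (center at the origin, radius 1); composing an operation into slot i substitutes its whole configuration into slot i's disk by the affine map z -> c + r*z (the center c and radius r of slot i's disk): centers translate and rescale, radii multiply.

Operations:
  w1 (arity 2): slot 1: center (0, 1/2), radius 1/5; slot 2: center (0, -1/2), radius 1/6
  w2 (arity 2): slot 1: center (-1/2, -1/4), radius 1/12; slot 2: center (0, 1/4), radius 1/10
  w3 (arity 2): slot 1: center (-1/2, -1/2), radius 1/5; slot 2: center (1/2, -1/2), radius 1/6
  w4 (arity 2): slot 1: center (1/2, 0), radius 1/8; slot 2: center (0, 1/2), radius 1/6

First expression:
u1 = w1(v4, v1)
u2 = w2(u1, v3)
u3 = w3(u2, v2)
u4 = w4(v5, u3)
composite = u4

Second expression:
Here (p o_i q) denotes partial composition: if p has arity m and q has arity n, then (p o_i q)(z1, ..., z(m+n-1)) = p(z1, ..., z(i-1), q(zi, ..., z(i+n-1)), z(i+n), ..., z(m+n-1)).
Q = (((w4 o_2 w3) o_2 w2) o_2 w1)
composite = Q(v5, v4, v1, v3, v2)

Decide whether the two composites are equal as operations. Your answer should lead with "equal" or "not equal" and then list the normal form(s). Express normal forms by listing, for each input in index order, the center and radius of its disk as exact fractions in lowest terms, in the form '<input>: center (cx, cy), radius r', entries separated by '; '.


equal — both sides give v1: center (-1/10, 293/720), radius 1/2160; v2: center (1/12, 5/12), radius 1/36; v3: center (-1/12, 17/40), radius 1/300; v4: center (-1/10, 59/144), radius 1/1800; v5: center (1/2, 0), radius 1/8

Reducing the first expression gives v1: center (-1/10, 293/720), radius 1/2160; v2: center (1/12, 5/12), radius 1/36; v3: center (-1/12, 17/40), radius 1/300; v4: center (-1/10, 59/144), radius 1/1800; v5: center (1/2, 0), radius 1/8
Reducing the second expression gives v1: center (-1/10, 293/720), radius 1/2160; v2: center (1/12, 5/12), radius 1/36; v3: center (-1/12, 17/40), radius 1/300; v4: center (-1/10, 59/144), radius 1/1800; v5: center (1/2, 0), radius 1/8
Both agree, so they are equal.


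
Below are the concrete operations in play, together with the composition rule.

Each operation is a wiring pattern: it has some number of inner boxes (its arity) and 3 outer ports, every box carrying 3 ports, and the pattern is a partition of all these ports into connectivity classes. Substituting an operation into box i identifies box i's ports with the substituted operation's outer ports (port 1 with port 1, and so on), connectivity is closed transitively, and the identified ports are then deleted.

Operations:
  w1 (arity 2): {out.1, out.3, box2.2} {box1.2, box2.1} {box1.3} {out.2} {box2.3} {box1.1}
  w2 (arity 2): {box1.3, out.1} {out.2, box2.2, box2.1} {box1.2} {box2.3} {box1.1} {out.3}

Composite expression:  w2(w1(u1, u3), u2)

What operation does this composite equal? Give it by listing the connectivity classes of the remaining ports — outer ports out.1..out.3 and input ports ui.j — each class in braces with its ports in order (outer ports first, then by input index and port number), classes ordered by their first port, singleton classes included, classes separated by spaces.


{out.1, u3.2} {out.2, u2.1, u2.2} {out.3} {u1.1} {u1.2, u3.1} {u1.3} {u2.3} {u3.3}

Substituting into w2 glues patterns; closure does the rest.
stage w1: inputs (u1, u3), connectivity {out.1, out.3, u3.2} {out.2} {u1.1} {u1.2, u3.1} {u1.3} {u3.3}, out.j its boundary
stage w2: inputs (u1, u3, u2), connectivity {out.1, u3.2} {out.2, u2.1, u2.2} {out.3} {u1.1} {u1.2, u3.1} {u1.3} {u2.3} {u3.3}, out.j its boundary


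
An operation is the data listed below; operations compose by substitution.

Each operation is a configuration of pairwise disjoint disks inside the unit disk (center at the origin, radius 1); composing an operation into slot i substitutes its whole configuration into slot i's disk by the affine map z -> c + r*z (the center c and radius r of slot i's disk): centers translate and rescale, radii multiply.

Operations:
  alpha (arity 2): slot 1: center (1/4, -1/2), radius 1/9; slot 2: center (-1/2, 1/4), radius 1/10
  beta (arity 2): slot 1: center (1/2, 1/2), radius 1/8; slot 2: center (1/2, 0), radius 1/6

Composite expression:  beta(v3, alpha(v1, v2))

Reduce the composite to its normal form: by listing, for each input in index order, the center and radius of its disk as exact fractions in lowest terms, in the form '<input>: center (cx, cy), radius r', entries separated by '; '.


v1: center (13/24, -1/12), radius 1/54; v2: center (5/12, 1/24), radius 1/60; v3: center (1/2, 1/2), radius 1/8


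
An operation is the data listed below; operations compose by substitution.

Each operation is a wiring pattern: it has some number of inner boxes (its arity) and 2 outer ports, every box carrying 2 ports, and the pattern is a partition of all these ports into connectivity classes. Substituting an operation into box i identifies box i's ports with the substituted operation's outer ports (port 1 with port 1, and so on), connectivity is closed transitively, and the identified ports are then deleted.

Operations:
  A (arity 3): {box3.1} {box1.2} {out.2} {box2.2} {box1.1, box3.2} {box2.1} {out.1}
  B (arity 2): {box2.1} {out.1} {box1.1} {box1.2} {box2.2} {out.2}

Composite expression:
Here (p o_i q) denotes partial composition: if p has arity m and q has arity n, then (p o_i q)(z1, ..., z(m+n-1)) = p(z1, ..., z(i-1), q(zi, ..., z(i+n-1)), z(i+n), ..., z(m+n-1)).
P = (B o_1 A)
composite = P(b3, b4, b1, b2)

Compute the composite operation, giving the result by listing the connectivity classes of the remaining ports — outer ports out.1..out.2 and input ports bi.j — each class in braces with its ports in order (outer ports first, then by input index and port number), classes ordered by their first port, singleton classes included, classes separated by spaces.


Substituting into B glues patterns; closure does the rest.
the subtree at A composes to {out.1} {out.2} {b1.1} {b1.2, b3.1} {b3.2} {b4.1} {b4.2} on (b3, b4, b1); out.j = own outer ports
the subtree at B composes to {out.1} {out.2} {b1.1} {b1.2, b3.1} {b2.1} {b2.2} {b3.2} {b4.1} {b4.2} on (b3, b4, b1, b2); out.j = own outer ports

{out.1} {out.2} {b1.1} {b1.2, b3.1} {b2.1} {b2.2} {b3.2} {b4.1} {b4.2}


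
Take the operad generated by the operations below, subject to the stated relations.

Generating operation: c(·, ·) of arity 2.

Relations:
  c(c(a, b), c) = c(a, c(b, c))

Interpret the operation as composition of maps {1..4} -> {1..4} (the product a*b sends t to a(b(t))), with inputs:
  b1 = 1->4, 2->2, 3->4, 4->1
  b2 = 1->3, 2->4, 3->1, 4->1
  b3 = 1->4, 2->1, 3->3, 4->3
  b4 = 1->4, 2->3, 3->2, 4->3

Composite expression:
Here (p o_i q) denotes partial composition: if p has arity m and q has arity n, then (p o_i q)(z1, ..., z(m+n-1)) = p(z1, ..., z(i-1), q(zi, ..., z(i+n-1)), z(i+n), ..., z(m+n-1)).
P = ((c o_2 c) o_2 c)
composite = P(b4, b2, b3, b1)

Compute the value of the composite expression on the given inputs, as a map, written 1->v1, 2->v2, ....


1->4, 2->2, 3->4, 4->4

c(b2, b3) = 1->1, 2->3, 3->1, 4->1
c(c(b2, b3), b1) = 1->1, 2->3, 3->1, 4->1
c(b4, c(c(b2, b3), b1)) = 1->4, 2->2, 3->4, 4->4


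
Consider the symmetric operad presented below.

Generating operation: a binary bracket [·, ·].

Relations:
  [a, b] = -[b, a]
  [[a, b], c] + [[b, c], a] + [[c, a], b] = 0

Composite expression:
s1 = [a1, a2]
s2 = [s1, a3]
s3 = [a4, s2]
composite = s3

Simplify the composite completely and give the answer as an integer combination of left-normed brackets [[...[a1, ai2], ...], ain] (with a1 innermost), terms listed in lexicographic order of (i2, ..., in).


-[[[a1, a2], a3], a4]

Left-normed coefficients sit on the a1-initial expansion words.
Composite bracket: [a4, [[a1, a2], a3]]
Expanding via [a, b] = ab - ba: 8 signed words (2^3 = 8).
Words beginning with a1 determine it all:
  a1a2a3a4 appears with sign -1, giving the term -[[[a1, a2], a3], a4]
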